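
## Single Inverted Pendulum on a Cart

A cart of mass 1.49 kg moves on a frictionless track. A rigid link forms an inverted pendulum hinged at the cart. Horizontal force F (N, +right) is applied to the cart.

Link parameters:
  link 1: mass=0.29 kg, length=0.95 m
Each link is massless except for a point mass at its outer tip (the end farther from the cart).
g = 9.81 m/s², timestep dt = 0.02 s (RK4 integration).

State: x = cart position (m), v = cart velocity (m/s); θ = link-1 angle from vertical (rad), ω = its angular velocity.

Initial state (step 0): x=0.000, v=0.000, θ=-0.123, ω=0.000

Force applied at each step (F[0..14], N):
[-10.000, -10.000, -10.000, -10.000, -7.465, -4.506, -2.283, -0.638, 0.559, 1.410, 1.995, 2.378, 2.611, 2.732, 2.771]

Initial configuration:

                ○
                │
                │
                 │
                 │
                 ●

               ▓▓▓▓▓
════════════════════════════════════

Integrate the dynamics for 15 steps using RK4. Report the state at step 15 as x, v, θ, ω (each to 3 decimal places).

apply F[0]=-10.000 → step 1: x=-0.001, v=-0.129, θ=-0.122, ω=0.110
apply F[1]=-10.000 → step 2: x=-0.005, v=-0.259, θ=-0.119, ω=0.220
apply F[2]=-10.000 → step 3: x=-0.012, v=-0.388, θ=-0.113, ω=0.332
apply F[3]=-10.000 → step 4: x=-0.021, v=-0.518, θ=-0.105, ω=0.445
apply F[4]=-7.465 → step 5: x=-0.032, v=-0.614, θ=-0.096, ω=0.525
apply F[5]=-4.506 → step 6: x=-0.045, v=-0.671, θ=-0.085, ω=0.566
apply F[6]=-2.283 → step 7: x=-0.059, v=-0.699, θ=-0.073, ω=0.579
apply F[7]=-0.638 → step 8: x=-0.073, v=-0.705, θ=-0.062, ω=0.571
apply F[8]=+0.559 → step 9: x=-0.087, v=-0.695, θ=-0.051, ω=0.550
apply F[9]=+1.410 → step 10: x=-0.100, v=-0.675, θ=-0.040, ω=0.519
apply F[10]=+1.995 → step 11: x=-0.114, v=-0.647, θ=-0.030, ω=0.482
apply F[11]=+2.378 → step 12: x=-0.126, v=-0.614, θ=-0.021, ω=0.442
apply F[12]=+2.611 → step 13: x=-0.138, v=-0.578, θ=-0.012, ω=0.401
apply F[13]=+2.732 → step 14: x=-0.149, v=-0.541, θ=-0.005, ω=0.361
apply F[14]=+2.771 → step 15: x=-0.160, v=-0.504, θ=0.002, ω=0.321

Answer: x=-0.160, v=-0.504, θ=0.002, ω=0.321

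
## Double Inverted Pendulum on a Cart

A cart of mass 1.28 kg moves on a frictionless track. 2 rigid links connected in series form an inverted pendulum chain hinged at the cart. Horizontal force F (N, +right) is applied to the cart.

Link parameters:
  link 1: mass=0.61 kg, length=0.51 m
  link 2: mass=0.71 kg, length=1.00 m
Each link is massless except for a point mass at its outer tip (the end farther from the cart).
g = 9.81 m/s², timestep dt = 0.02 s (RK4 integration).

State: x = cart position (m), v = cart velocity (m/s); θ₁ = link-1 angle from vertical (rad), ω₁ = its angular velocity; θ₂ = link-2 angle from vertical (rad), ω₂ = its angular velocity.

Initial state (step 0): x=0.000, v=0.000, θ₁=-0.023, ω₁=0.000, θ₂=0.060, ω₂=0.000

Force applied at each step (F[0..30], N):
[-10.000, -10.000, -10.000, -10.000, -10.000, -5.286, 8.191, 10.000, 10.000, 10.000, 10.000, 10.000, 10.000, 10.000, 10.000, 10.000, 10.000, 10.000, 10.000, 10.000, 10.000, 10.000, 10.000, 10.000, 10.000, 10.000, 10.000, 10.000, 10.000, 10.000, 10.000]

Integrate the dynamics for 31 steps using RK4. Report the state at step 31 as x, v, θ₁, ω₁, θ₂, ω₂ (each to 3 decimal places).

apply F[0]=-10.000 → step 1: x=-0.002, v=-0.152, θ₁=-0.020, ω₁=0.252, θ₂=0.060, ω₂=0.035
apply F[1]=-10.000 → step 2: x=-0.006, v=-0.305, θ₁=-0.013, ω₁=0.510, θ₂=0.061, ω₂=0.068
apply F[2]=-10.000 → step 3: x=-0.014, v=-0.459, θ₁=0.000, ω₁=0.781, θ₂=0.063, ω₂=0.097
apply F[3]=-10.000 → step 4: x=-0.024, v=-0.617, θ₁=0.018, ω₁=1.071, θ₂=0.065, ω₂=0.119
apply F[4]=-10.000 → step 5: x=-0.038, v=-0.779, θ₁=0.043, ω₁=1.385, θ₂=0.068, ω₂=0.133
apply F[5]=-5.286 → step 6: x=-0.055, v=-0.872, θ₁=0.073, ω₁=1.583, θ₂=0.070, ω₂=0.137
apply F[6]=+8.191 → step 7: x=-0.071, v=-0.760, θ₁=0.102, ω₁=1.406, θ₂=0.073, ω₂=0.131
apply F[7]=+10.000 → step 8: x=-0.085, v=-0.627, θ₁=0.129, ω₁=1.209, θ₂=0.076, ω₂=0.113
apply F[8]=+10.000 → step 9: x=-0.096, v=-0.499, θ₁=0.151, ω₁=1.043, θ₂=0.078, ω₂=0.086
apply F[9]=+10.000 → step 10: x=-0.105, v=-0.376, θ₁=0.170, ω₁=0.905, θ₂=0.079, ω₂=0.050
apply F[10]=+10.000 → step 11: x=-0.111, v=-0.257, θ₁=0.187, ω₁=0.791, θ₂=0.080, ω₂=0.006
apply F[11]=+10.000 → step 12: x=-0.115, v=-0.142, θ₁=0.202, ω₁=0.698, θ₂=0.079, ω₂=-0.045
apply F[12]=+10.000 → step 13: x=-0.117, v=-0.030, θ₁=0.215, ω₁=0.624, θ₂=0.078, ω₂=-0.103
apply F[13]=+10.000 → step 14: x=-0.117, v=0.079, θ₁=0.227, ω₁=0.566, θ₂=0.075, ω₂=-0.168
apply F[14]=+10.000 → step 15: x=-0.114, v=0.186, θ₁=0.238, ω₁=0.524, θ₂=0.071, ω₂=-0.239
apply F[15]=+10.000 → step 16: x=-0.109, v=0.292, θ₁=0.248, ω₁=0.496, θ₂=0.065, ω₂=-0.316
apply F[16]=+10.000 → step 17: x=-0.102, v=0.395, θ₁=0.258, ω₁=0.482, θ₂=0.058, ω₂=-0.400
apply F[17]=+10.000 → step 18: x=-0.093, v=0.497, θ₁=0.268, ω₁=0.481, θ₂=0.049, ω₂=-0.490
apply F[18]=+10.000 → step 19: x=-0.082, v=0.599, θ₁=0.277, ω₁=0.493, θ₂=0.039, ω₂=-0.588
apply F[19]=+10.000 → step 20: x=-0.069, v=0.699, θ₁=0.288, ω₁=0.516, θ₂=0.026, ω₂=-0.692
apply F[20]=+10.000 → step 21: x=-0.054, v=0.798, θ₁=0.298, ω₁=0.552, θ₂=0.011, ω₂=-0.805
apply F[21]=+10.000 → step 22: x=-0.038, v=0.897, θ₁=0.310, ω₁=0.598, θ₂=-0.006, ω₂=-0.924
apply F[22]=+10.000 → step 23: x=-0.019, v=0.995, θ₁=0.322, ω₁=0.655, θ₂=-0.026, ω₂=-1.052
apply F[23]=+10.000 → step 24: x=0.002, v=1.093, θ₁=0.336, ω₁=0.720, θ₂=-0.049, ω₂=-1.187
apply F[24]=+10.000 → step 25: x=0.025, v=1.192, θ₁=0.351, ω₁=0.792, θ₂=-0.074, ω₂=-1.328
apply F[25]=+10.000 → step 26: x=0.050, v=1.291, θ₁=0.368, ω₁=0.868, θ₂=-0.102, ω₂=-1.476
apply F[26]=+10.000 → step 27: x=0.077, v=1.390, θ₁=0.386, ω₁=0.945, θ₂=-0.133, ω₂=-1.629
apply F[27]=+10.000 → step 28: x=0.106, v=1.491, θ₁=0.405, ω₁=1.020, θ₂=-0.167, ω₂=-1.785
apply F[28]=+10.000 → step 29: x=0.136, v=1.593, θ₁=0.427, ω₁=1.089, θ₂=-0.204, ω₂=-1.944
apply F[29]=+10.000 → step 30: x=0.169, v=1.697, θ₁=0.449, ω₁=1.149, θ₂=-0.245, ω₂=-2.105
apply F[30]=+10.000 → step 31: x=0.204, v=1.801, θ₁=0.472, ω₁=1.196, θ₂=-0.288, ω₂=-2.266

Answer: x=0.204, v=1.801, θ₁=0.472, ω₁=1.196, θ₂=-0.288, ω₂=-2.266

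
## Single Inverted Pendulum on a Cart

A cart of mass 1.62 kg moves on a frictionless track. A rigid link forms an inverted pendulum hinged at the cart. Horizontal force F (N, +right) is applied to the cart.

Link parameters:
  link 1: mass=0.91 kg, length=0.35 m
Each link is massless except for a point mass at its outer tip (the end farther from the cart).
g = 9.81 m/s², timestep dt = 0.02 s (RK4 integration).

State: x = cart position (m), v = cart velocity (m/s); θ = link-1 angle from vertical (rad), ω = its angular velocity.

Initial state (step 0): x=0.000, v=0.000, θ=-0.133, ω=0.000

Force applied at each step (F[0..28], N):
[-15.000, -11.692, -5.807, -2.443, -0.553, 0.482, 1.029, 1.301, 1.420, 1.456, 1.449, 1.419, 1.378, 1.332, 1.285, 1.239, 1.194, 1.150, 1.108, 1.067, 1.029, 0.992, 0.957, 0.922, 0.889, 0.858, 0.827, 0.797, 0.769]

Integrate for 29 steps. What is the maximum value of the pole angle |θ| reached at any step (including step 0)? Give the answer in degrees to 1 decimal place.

apply F[0]=-15.000 → step 1: x=-0.002, v=-0.169, θ=-0.129, ω=0.406
apply F[1]=-11.692 → step 2: x=-0.006, v=-0.299, θ=-0.118, ω=0.705
apply F[2]=-5.807 → step 3: x=-0.013, v=-0.359, θ=-0.103, ω=0.812
apply F[3]=-2.443 → step 4: x=-0.020, v=-0.378, θ=-0.086, ω=0.815
apply F[4]=-0.553 → step 5: x=-0.028, v=-0.377, θ=-0.071, ω=0.767
apply F[5]=+0.482 → step 6: x=-0.035, v=-0.364, θ=-0.056, ω=0.695
apply F[6]=+1.029 → step 7: x=-0.042, v=-0.346, θ=-0.043, ω=0.616
apply F[7]=+1.301 → step 8: x=-0.049, v=-0.326, θ=-0.031, ω=0.538
apply F[8]=+1.420 → step 9: x=-0.055, v=-0.306, θ=-0.021, ω=0.465
apply F[9]=+1.456 → step 10: x=-0.061, v=-0.286, θ=-0.013, ω=0.399
apply F[10]=+1.449 → step 11: x=-0.067, v=-0.267, θ=-0.005, ω=0.340
apply F[11]=+1.419 → step 12: x=-0.072, v=-0.249, θ=0.001, ω=0.288
apply F[12]=+1.378 → step 13: x=-0.077, v=-0.233, θ=0.006, ω=0.242
apply F[13]=+1.332 → step 14: x=-0.081, v=-0.217, θ=0.011, ω=0.203
apply F[14]=+1.285 → step 15: x=-0.086, v=-0.203, θ=0.014, ω=0.168
apply F[15]=+1.239 → step 16: x=-0.089, v=-0.189, θ=0.017, ω=0.138
apply F[16]=+1.194 → step 17: x=-0.093, v=-0.176, θ=0.020, ω=0.113
apply F[17]=+1.150 → step 18: x=-0.096, v=-0.164, θ=0.022, ω=0.090
apply F[18]=+1.108 → step 19: x=-0.100, v=-0.153, θ=0.023, ω=0.071
apply F[19]=+1.067 → step 20: x=-0.103, v=-0.143, θ=0.025, ω=0.055
apply F[20]=+1.029 → step 21: x=-0.105, v=-0.133, θ=0.026, ω=0.041
apply F[21]=+0.992 → step 22: x=-0.108, v=-0.123, θ=0.026, ω=0.028
apply F[22]=+0.957 → step 23: x=-0.110, v=-0.115, θ=0.027, ω=0.018
apply F[23]=+0.922 → step 24: x=-0.113, v=-0.106, θ=0.027, ω=0.009
apply F[24]=+0.889 → step 25: x=-0.115, v=-0.098, θ=0.027, ω=0.002
apply F[25]=+0.858 → step 26: x=-0.116, v=-0.091, θ=0.027, ω=-0.005
apply F[26]=+0.827 → step 27: x=-0.118, v=-0.083, θ=0.027, ω=-0.010
apply F[27]=+0.797 → step 28: x=-0.120, v=-0.077, θ=0.027, ω=-0.015
apply F[28]=+0.769 → step 29: x=-0.121, v=-0.070, θ=0.026, ω=-0.019
Max |angle| over trajectory = 0.133 rad = 7.6°.

Answer: 7.6°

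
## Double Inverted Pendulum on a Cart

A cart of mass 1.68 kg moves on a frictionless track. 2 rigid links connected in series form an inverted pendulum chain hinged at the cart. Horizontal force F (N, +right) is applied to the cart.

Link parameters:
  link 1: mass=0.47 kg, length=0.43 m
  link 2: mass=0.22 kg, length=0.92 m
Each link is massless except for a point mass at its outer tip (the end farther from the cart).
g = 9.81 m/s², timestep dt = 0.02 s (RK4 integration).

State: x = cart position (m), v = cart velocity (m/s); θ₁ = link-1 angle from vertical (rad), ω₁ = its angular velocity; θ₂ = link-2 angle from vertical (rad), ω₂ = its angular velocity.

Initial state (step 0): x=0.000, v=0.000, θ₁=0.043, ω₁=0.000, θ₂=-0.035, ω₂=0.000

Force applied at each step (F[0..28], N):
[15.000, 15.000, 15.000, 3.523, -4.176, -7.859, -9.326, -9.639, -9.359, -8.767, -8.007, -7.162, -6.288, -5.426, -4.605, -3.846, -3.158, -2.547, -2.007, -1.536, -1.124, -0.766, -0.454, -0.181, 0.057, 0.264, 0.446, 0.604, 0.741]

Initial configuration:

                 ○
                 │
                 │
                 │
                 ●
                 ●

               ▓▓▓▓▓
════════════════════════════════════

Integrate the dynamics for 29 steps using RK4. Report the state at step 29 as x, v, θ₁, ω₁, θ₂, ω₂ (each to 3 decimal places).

Answer: x=-0.071, v=-0.426, θ₁=0.001, ω₁=0.239, θ₂=-0.009, ω₂=0.134

Derivation:
apply F[0]=+15.000 → step 1: x=0.002, v=0.175, θ₁=0.039, ω₁=-0.371, θ₂=-0.035, ω₂=-0.025
apply F[1]=+15.000 → step 2: x=0.007, v=0.351, θ₁=0.028, ω₁=-0.749, θ₂=-0.036, ω₂=-0.047
apply F[2]=+15.000 → step 3: x=0.016, v=0.528, θ₁=0.009, ω₁=-1.140, θ₂=-0.037, ω₂=-0.064
apply F[3]=+3.523 → step 4: x=0.027, v=0.570, θ₁=-0.014, ω₁=-1.232, θ₂=-0.038, ω₂=-0.074
apply F[4]=-4.176 → step 5: x=0.038, v=0.522, θ₁=-0.038, ω₁=-1.130, θ₂=-0.040, ω₂=-0.078
apply F[5]=-7.859 → step 6: x=0.047, v=0.433, θ₁=-0.059, ω₁=-0.946, θ₂=-0.042, ω₂=-0.076
apply F[6]=-9.326 → step 7: x=0.055, v=0.327, θ₁=-0.076, ω₁=-0.737, θ₂=-0.043, ω₂=-0.068
apply F[7]=-9.639 → step 8: x=0.060, v=0.219, θ₁=-0.088, ω₁=-0.533, θ₂=-0.044, ω₂=-0.056
apply F[8]=-9.359 → step 9: x=0.064, v=0.115, θ₁=-0.097, ω₁=-0.346, θ₂=-0.045, ω₂=-0.040
apply F[9]=-8.767 → step 10: x=0.065, v=0.019, θ₁=-0.102, ω₁=-0.181, θ₂=-0.046, ω₂=-0.022
apply F[10]=-8.007 → step 11: x=0.064, v=-0.067, θ₁=-0.104, ω₁=-0.040, θ₂=-0.046, ω₂=-0.004
apply F[11]=-7.162 → step 12: x=0.062, v=-0.144, θ₁=-0.104, ω₁=0.076, θ₂=-0.046, ω₂=0.015
apply F[12]=-6.288 → step 13: x=0.059, v=-0.210, θ₁=-0.102, ω₁=0.170, θ₂=-0.045, ω₂=0.034
apply F[13]=-5.426 → step 14: x=0.054, v=-0.267, θ₁=-0.098, ω₁=0.243, θ₂=-0.045, ω₂=0.051
apply F[14]=-4.605 → step 15: x=0.048, v=-0.314, θ₁=-0.092, ω₁=0.298, θ₂=-0.043, ω₂=0.067
apply F[15]=-3.846 → step 16: x=0.042, v=-0.352, θ₁=-0.086, ω₁=0.337, θ₂=-0.042, ω₂=0.082
apply F[16]=-3.158 → step 17: x=0.034, v=-0.383, θ₁=-0.079, ω₁=0.362, θ₂=-0.040, ω₂=0.095
apply F[17]=-2.547 → step 18: x=0.026, v=-0.408, θ₁=-0.071, ω₁=0.377, θ₂=-0.038, ω₂=0.106
apply F[18]=-2.007 → step 19: x=0.018, v=-0.426, θ₁=-0.064, ω₁=0.382, θ₂=-0.036, ω₂=0.116
apply F[19]=-1.536 → step 20: x=0.009, v=-0.439, θ₁=-0.056, ω₁=0.381, θ₂=-0.034, ω₂=0.123
apply F[20]=-1.124 → step 21: x=0.000, v=-0.449, θ₁=-0.049, ω₁=0.374, θ₂=-0.031, ω₂=0.130
apply F[21]=-0.766 → step 22: x=-0.009, v=-0.454, θ₁=-0.041, ω₁=0.363, θ₂=-0.028, ω₂=0.134
apply F[22]=-0.454 → step 23: x=-0.018, v=-0.457, θ₁=-0.034, ω₁=0.349, θ₂=-0.026, ω₂=0.138
apply F[23]=-0.181 → step 24: x=-0.027, v=-0.456, θ₁=-0.027, ω₁=0.333, θ₂=-0.023, ω₂=0.140
apply F[24]=+0.057 → step 25: x=-0.036, v=-0.454, θ₁=-0.021, ω₁=0.316, θ₂=-0.020, ω₂=0.141
apply F[25]=+0.264 → step 26: x=-0.045, v=-0.449, θ₁=-0.015, ω₁=0.297, θ₂=-0.017, ω₂=0.140
apply F[26]=+0.446 → step 27: x=-0.054, v=-0.443, θ₁=-0.009, ω₁=0.278, θ₂=-0.014, ω₂=0.139
apply F[27]=+0.604 → step 28: x=-0.063, v=-0.435, θ₁=-0.004, ω₁=0.259, θ₂=-0.012, ω₂=0.137
apply F[28]=+0.741 → step 29: x=-0.071, v=-0.426, θ₁=0.001, ω₁=0.239, θ₂=-0.009, ω₂=0.134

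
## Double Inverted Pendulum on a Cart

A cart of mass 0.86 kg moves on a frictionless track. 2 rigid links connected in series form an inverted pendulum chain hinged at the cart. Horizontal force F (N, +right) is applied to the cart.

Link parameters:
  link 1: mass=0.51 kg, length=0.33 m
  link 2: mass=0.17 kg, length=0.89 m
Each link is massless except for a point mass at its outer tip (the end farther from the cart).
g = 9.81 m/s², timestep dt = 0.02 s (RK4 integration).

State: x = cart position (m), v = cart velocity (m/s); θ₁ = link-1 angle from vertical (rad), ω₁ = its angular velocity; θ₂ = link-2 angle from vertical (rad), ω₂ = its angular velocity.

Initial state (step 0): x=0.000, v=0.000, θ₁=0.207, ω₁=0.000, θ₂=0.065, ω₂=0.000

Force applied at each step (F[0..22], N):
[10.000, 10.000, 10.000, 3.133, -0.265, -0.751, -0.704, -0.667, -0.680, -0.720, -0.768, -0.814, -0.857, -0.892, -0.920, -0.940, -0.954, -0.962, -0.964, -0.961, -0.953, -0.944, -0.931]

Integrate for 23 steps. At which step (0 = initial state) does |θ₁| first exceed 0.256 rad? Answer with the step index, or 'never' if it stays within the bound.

Answer: never

Derivation:
apply F[0]=+10.000 → step 1: x=0.002, v=0.195, θ₁=0.203, ω₁=-0.426, θ₂=0.065, ω₂=-0.048
apply F[1]=+10.000 → step 2: x=0.008, v=0.393, θ₁=0.190, ω₁=-0.866, θ₂=0.063, ω₂=-0.093
apply F[2]=+10.000 → step 3: x=0.018, v=0.594, θ₁=0.168, ω₁=-1.335, θ₂=0.061, ω₂=-0.132
apply F[3]=+3.133 → step 4: x=0.030, v=0.644, θ₁=0.141, ω₁=-1.375, θ₂=0.058, ω₂=-0.159
apply F[4]=-0.265 → step 5: x=0.043, v=0.620, θ₁=0.115, ω₁=-1.213, θ₂=0.055, ω₂=-0.178
apply F[5]=-0.751 → step 6: x=0.055, v=0.588, θ₁=0.093, ω₁=-1.045, θ₂=0.051, ω₂=-0.192
apply F[6]=-0.704 → step 7: x=0.066, v=0.559, θ₁=0.073, ω₁=-0.903, θ₂=0.047, ω₂=-0.202
apply F[7]=-0.667 → step 8: x=0.077, v=0.534, θ₁=0.056, ω₁=-0.785, θ₂=0.043, ω₂=-0.207
apply F[8]=-0.680 → step 9: x=0.088, v=0.511, θ₁=0.042, ω₁=-0.684, θ₂=0.039, ω₂=-0.209
apply F[9]=-0.720 → step 10: x=0.098, v=0.489, θ₁=0.029, ω₁=-0.597, θ₂=0.034, ω₂=-0.209
apply F[10]=-0.768 → step 11: x=0.107, v=0.467, θ₁=0.018, ω₁=-0.520, θ₂=0.030, ω₂=-0.206
apply F[11]=-0.814 → step 12: x=0.116, v=0.446, θ₁=0.008, ω₁=-0.453, θ₂=0.026, ω₂=-0.202
apply F[12]=-0.857 → step 13: x=0.125, v=0.426, θ₁=-0.001, ω₁=-0.393, θ₂=0.022, ω₂=-0.196
apply F[13]=-0.892 → step 14: x=0.133, v=0.406, θ₁=-0.008, ω₁=-0.339, θ₂=0.018, ω₂=-0.189
apply F[14]=-0.920 → step 15: x=0.141, v=0.386, θ₁=-0.014, ω₁=-0.292, θ₂=0.015, ω₂=-0.181
apply F[15]=-0.940 → step 16: x=0.149, v=0.367, θ₁=-0.020, ω₁=-0.249, θ₂=0.011, ω₂=-0.172
apply F[16]=-0.954 → step 17: x=0.156, v=0.348, θ₁=-0.024, ω₁=-0.211, θ₂=0.008, ω₂=-0.163
apply F[17]=-0.962 → step 18: x=0.163, v=0.330, θ₁=-0.028, ω₁=-0.178, θ₂=0.005, ω₂=-0.153
apply F[18]=-0.964 → step 19: x=0.169, v=0.312, θ₁=-0.031, ω₁=-0.148, θ₂=0.002, ω₂=-0.143
apply F[19]=-0.961 → step 20: x=0.175, v=0.295, θ₁=-0.034, ω₁=-0.122, θ₂=-0.001, ω₂=-0.134
apply F[20]=-0.953 → step 21: x=0.181, v=0.278, θ₁=-0.036, ω₁=-0.099, θ₂=-0.004, ω₂=-0.124
apply F[21]=-0.944 → step 22: x=0.186, v=0.262, θ₁=-0.038, ω₁=-0.078, θ₂=-0.006, ω₂=-0.115
apply F[22]=-0.931 → step 23: x=0.191, v=0.246, θ₁=-0.039, ω₁=-0.060, θ₂=-0.008, ω₂=-0.105
max |θ₁| = 0.207 ≤ 0.256 over all 24 states.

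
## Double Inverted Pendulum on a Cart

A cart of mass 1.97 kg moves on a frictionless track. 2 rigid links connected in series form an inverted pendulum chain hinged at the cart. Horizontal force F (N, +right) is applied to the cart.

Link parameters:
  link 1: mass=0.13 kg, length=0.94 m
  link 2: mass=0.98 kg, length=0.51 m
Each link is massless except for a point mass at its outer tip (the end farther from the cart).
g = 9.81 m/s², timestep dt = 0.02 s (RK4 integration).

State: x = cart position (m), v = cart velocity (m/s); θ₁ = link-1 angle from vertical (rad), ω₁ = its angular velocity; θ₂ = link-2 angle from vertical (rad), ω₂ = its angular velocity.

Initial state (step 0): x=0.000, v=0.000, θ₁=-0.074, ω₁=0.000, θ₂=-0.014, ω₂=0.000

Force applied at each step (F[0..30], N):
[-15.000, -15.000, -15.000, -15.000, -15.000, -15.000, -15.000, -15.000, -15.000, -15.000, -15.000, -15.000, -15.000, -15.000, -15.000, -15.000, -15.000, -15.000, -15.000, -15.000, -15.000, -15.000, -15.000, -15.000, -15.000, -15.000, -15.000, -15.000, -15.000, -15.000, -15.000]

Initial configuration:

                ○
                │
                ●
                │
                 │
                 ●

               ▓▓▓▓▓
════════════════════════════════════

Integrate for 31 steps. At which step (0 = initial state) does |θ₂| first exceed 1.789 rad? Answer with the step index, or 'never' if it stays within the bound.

Answer: never

Derivation:
apply F[0]=-15.000 → step 1: x=-0.001, v=-0.144, θ₁=-0.074, ω₁=0.040, θ₂=-0.012, ω₂=0.203
apply F[1]=-15.000 → step 2: x=-0.006, v=-0.288, θ₁=-0.072, ω₁=0.076, θ₂=-0.006, ω₂=0.416
apply F[2]=-15.000 → step 3: x=-0.013, v=-0.432, θ₁=-0.071, ω₁=0.104, θ₂=0.005, ω₂=0.647
apply F[3]=-15.000 → step 4: x=-0.023, v=-0.577, θ₁=-0.068, ω₁=0.120, θ₂=0.020, ω₂=0.907
apply F[4]=-15.000 → step 5: x=-0.036, v=-0.723, θ₁=-0.066, ω₁=0.120, θ₂=0.041, ω₂=1.204
apply F[5]=-15.000 → step 6: x=-0.052, v=-0.869, θ₁=-0.064, ω₁=0.103, θ₂=0.069, ω₂=1.542
apply F[6]=-15.000 → step 7: x=-0.071, v=-1.016, θ₁=-0.062, ω₁=0.071, θ₂=0.103, ω₂=1.919
apply F[7]=-15.000 → step 8: x=-0.093, v=-1.163, θ₁=-0.061, ω₁=0.033, θ₂=0.146, ω₂=2.323
apply F[8]=-15.000 → step 9: x=-0.117, v=-1.312, θ₁=-0.061, ω₁=0.003, θ₂=0.196, ω₂=2.730
apply F[9]=-15.000 → step 10: x=-0.145, v=-1.461, θ₁=-0.061, ω₁=-0.005, θ₂=0.255, ω₂=3.115
apply F[10]=-15.000 → step 11: x=-0.176, v=-1.612, θ₁=-0.061, ω₁=0.022, θ₂=0.321, ω₂=3.459
apply F[11]=-15.000 → step 12: x=-0.210, v=-1.762, θ₁=-0.059, ω₁=0.091, θ₂=0.393, ω₂=3.754
apply F[12]=-15.000 → step 13: x=-0.246, v=-1.914, θ₁=-0.057, ω₁=0.202, θ₂=0.470, ω₂=4.004
apply F[13]=-15.000 → step 14: x=-0.286, v=-2.065, θ₁=-0.051, ω₁=0.354, θ₂=0.553, ω₂=4.214
apply F[14]=-15.000 → step 15: x=-0.329, v=-2.217, θ₁=-0.042, ω₁=0.543, θ₂=0.639, ω₂=4.392
apply F[15]=-15.000 → step 16: x=-0.375, v=-2.369, θ₁=-0.029, ω₁=0.769, θ₂=0.728, ω₂=4.542
apply F[16]=-15.000 → step 17: x=-0.424, v=-2.521, θ₁=-0.011, ω₁=1.030, θ₂=0.820, ω₂=4.666
apply F[17]=-15.000 → step 18: x=-0.476, v=-2.674, θ₁=0.012, ω₁=1.325, θ₂=0.915, ω₂=4.763
apply F[18]=-15.000 → step 19: x=-0.531, v=-2.826, θ₁=0.042, ω₁=1.652, θ₂=1.011, ω₂=4.826
apply F[19]=-15.000 → step 20: x=-0.589, v=-2.978, θ₁=0.079, ω₁=2.009, θ₂=1.107, ω₂=4.847
apply F[20]=-15.000 → step 21: x=-0.650, v=-3.130, θ₁=0.123, ω₁=2.394, θ₂=1.204, ω₂=4.815
apply F[21]=-15.000 → step 22: x=-0.714, v=-3.282, θ₁=0.174, ω₁=2.800, θ₂=1.299, ω₂=4.714
apply F[22]=-15.000 → step 23: x=-0.781, v=-3.433, θ₁=0.235, ω₁=3.224, θ₂=1.392, ω₂=4.526
apply F[23]=-15.000 → step 24: x=-0.851, v=-3.582, θ₁=0.304, ω₁=3.657, θ₂=1.480, ω₂=4.231
apply F[24]=-15.000 → step 25: x=-0.924, v=-3.729, θ₁=0.381, ω₁=4.096, θ₂=1.560, ω₂=3.809
apply F[25]=-15.000 → step 26: x=-1.000, v=-3.873, θ₁=0.467, ω₁=4.538, θ₂=1.631, ω₂=3.237
apply F[26]=-15.000 → step 27: x=-1.079, v=-4.012, θ₁=0.563, ω₁=4.989, θ₂=1.689, ω₂=2.491
apply F[27]=-15.000 → step 28: x=-1.161, v=-4.143, θ₁=0.667, ω₁=5.468, θ₂=1.729, ω₂=1.537
apply F[28]=-15.000 → step 29: x=-1.245, v=-4.263, θ₁=0.782, ω₁=6.021, θ₂=1.748, ω₂=0.309
apply F[29]=-15.000 → step 30: x=-1.331, v=-4.362, θ₁=0.909, ω₁=6.742, θ₂=1.739, ω₂=-1.342
apply F[30]=-15.000 → step 31: x=-1.419, v=-4.409, θ₁=1.054, ω₁=7.868, θ₂=1.689, ω₂=-3.819
max |θ₂| = 1.748 ≤ 1.789 over all 32 states.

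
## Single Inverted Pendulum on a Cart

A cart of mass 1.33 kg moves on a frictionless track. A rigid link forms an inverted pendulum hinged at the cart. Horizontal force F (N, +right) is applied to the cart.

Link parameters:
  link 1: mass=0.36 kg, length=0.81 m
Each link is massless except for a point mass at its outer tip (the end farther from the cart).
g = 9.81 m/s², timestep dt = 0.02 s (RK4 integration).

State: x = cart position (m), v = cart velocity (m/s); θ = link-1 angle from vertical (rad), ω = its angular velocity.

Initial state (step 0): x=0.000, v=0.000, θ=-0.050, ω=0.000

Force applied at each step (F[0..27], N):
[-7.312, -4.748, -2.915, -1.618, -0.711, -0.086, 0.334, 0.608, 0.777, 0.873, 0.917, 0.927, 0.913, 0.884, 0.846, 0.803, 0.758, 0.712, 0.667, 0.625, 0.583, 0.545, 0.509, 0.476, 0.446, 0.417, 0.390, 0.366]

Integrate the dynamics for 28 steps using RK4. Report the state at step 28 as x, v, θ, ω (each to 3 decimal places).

Answer: x=-0.078, v=-0.035, θ=0.013, ω=-0.002

Derivation:
apply F[0]=-7.312 → step 1: x=-0.001, v=-0.107, θ=-0.049, ω=0.120
apply F[1]=-4.748 → step 2: x=-0.004, v=-0.176, θ=-0.046, ω=0.194
apply F[2]=-2.915 → step 3: x=-0.008, v=-0.218, θ=-0.041, ω=0.234
apply F[3]=-1.618 → step 4: x=-0.012, v=-0.240, θ=-0.037, ω=0.252
apply F[4]=-0.711 → step 5: x=-0.017, v=-0.249, θ=-0.031, ω=0.255
apply F[5]=-0.086 → step 6: x=-0.022, v=-0.249, θ=-0.026, ω=0.248
apply F[6]=+0.334 → step 7: x=-0.027, v=-0.242, θ=-0.022, ω=0.234
apply F[7]=+0.608 → step 8: x=-0.032, v=-0.232, θ=-0.017, ω=0.217
apply F[8]=+0.777 → step 9: x=-0.036, v=-0.220, θ=-0.013, ω=0.198
apply F[9]=+0.873 → step 10: x=-0.041, v=-0.206, θ=-0.009, ω=0.178
apply F[10]=+0.917 → step 11: x=-0.045, v=-0.192, θ=-0.006, ω=0.159
apply F[11]=+0.927 → step 12: x=-0.048, v=-0.178, θ=-0.003, ω=0.141
apply F[12]=+0.913 → step 13: x=-0.052, v=-0.164, θ=-0.000, ω=0.123
apply F[13]=+0.884 → step 14: x=-0.055, v=-0.151, θ=0.002, ω=0.107
apply F[14]=+0.846 → step 15: x=-0.058, v=-0.138, θ=0.004, ω=0.092
apply F[15]=+0.803 → step 16: x=-0.060, v=-0.126, θ=0.006, ω=0.079
apply F[16]=+0.758 → step 17: x=-0.063, v=-0.115, θ=0.007, ω=0.067
apply F[17]=+0.712 → step 18: x=-0.065, v=-0.105, θ=0.009, ω=0.056
apply F[18]=+0.667 → step 19: x=-0.067, v=-0.095, θ=0.010, ω=0.046
apply F[19]=+0.625 → step 20: x=-0.069, v=-0.086, θ=0.010, ω=0.038
apply F[20]=+0.583 → step 21: x=-0.071, v=-0.078, θ=0.011, ω=0.030
apply F[21]=+0.545 → step 22: x=-0.072, v=-0.071, θ=0.012, ω=0.024
apply F[22]=+0.509 → step 23: x=-0.073, v=-0.064, θ=0.012, ω=0.018
apply F[23]=+0.476 → step 24: x=-0.075, v=-0.057, θ=0.012, ω=0.013
apply F[24]=+0.446 → step 25: x=-0.076, v=-0.051, θ=0.013, ω=0.008
apply F[25]=+0.417 → step 26: x=-0.077, v=-0.045, θ=0.013, ω=0.005
apply F[26]=+0.390 → step 27: x=-0.077, v=-0.040, θ=0.013, ω=0.001
apply F[27]=+0.366 → step 28: x=-0.078, v=-0.035, θ=0.013, ω=-0.002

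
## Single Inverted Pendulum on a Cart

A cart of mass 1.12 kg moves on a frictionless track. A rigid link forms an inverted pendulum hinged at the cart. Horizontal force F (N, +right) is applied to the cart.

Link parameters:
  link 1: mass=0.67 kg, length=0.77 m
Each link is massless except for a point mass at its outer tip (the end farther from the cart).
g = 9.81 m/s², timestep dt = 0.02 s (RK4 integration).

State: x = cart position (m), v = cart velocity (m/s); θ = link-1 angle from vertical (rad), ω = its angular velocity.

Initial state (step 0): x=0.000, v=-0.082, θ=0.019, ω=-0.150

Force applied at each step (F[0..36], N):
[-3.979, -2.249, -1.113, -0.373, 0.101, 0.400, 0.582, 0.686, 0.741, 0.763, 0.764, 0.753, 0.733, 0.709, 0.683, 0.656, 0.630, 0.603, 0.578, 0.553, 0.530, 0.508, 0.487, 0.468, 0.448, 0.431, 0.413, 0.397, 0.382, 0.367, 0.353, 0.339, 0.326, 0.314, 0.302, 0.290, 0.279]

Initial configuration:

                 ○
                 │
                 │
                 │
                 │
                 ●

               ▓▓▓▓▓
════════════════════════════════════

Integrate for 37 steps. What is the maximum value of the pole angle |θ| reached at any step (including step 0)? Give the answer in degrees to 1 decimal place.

Answer: 1.5°

Derivation:
apply F[0]=-3.979 → step 1: x=-0.002, v=-0.155, θ=0.017, ω=-0.050
apply F[1]=-2.249 → step 2: x=-0.006, v=-0.197, θ=0.017, ω=0.008
apply F[2]=-1.113 → step 3: x=-0.010, v=-0.219, θ=0.017, ω=0.041
apply F[3]=-0.373 → step 4: x=-0.015, v=-0.228, θ=0.018, ω=0.057
apply F[4]=+0.101 → step 5: x=-0.019, v=-0.228, θ=0.019, ω=0.062
apply F[5]=+0.400 → step 6: x=-0.024, v=-0.223, θ=0.020, ω=0.061
apply F[6]=+0.582 → step 7: x=-0.028, v=-0.215, θ=0.022, ω=0.056
apply F[7]=+0.686 → step 8: x=-0.032, v=-0.206, θ=0.023, ω=0.049
apply F[8]=+0.741 → step 9: x=-0.036, v=-0.195, θ=0.024, ω=0.041
apply F[9]=+0.763 → step 10: x=-0.040, v=-0.184, θ=0.024, ω=0.033
apply F[10]=+0.764 → step 11: x=-0.044, v=-0.174, θ=0.025, ω=0.026
apply F[11]=+0.753 → step 12: x=-0.047, v=-0.163, θ=0.025, ω=0.019
apply F[12]=+0.733 → step 13: x=-0.050, v=-0.153, θ=0.026, ω=0.012
apply F[13]=+0.709 → step 14: x=-0.053, v=-0.144, θ=0.026, ω=0.006
apply F[14]=+0.683 → step 15: x=-0.056, v=-0.134, θ=0.026, ω=0.001
apply F[15]=+0.656 → step 16: x=-0.058, v=-0.126, θ=0.026, ω=-0.004
apply F[16]=+0.630 → step 17: x=-0.061, v=-0.117, θ=0.026, ω=-0.008
apply F[17]=+0.603 → step 18: x=-0.063, v=-0.110, θ=0.026, ω=-0.012
apply F[18]=+0.578 → step 19: x=-0.065, v=-0.102, θ=0.025, ω=-0.015
apply F[19]=+0.553 → step 20: x=-0.067, v=-0.095, θ=0.025, ω=-0.017
apply F[20]=+0.530 → step 21: x=-0.069, v=-0.089, θ=0.025, ω=-0.019
apply F[21]=+0.508 → step 22: x=-0.071, v=-0.083, θ=0.024, ω=-0.021
apply F[22]=+0.487 → step 23: x=-0.072, v=-0.077, θ=0.024, ω=-0.023
apply F[23]=+0.468 → step 24: x=-0.074, v=-0.071, θ=0.023, ω=-0.024
apply F[24]=+0.448 → step 25: x=-0.075, v=-0.066, θ=0.023, ω=-0.025
apply F[25]=+0.431 → step 26: x=-0.077, v=-0.061, θ=0.022, ω=-0.026
apply F[26]=+0.413 → step 27: x=-0.078, v=-0.056, θ=0.022, ω=-0.026
apply F[27]=+0.397 → step 28: x=-0.079, v=-0.052, θ=0.021, ω=-0.027
apply F[28]=+0.382 → step 29: x=-0.080, v=-0.047, θ=0.021, ω=-0.027
apply F[29]=+0.367 → step 30: x=-0.081, v=-0.043, θ=0.020, ω=-0.027
apply F[30]=+0.353 → step 31: x=-0.082, v=-0.039, θ=0.020, ω=-0.027
apply F[31]=+0.339 → step 32: x=-0.082, v=-0.035, θ=0.019, ω=-0.027
apply F[32]=+0.326 → step 33: x=-0.083, v=-0.032, θ=0.019, ω=-0.027
apply F[33]=+0.314 → step 34: x=-0.084, v=-0.028, θ=0.018, ω=-0.027
apply F[34]=+0.302 → step 35: x=-0.084, v=-0.025, θ=0.018, ω=-0.027
apply F[35]=+0.290 → step 36: x=-0.085, v=-0.022, θ=0.017, ω=-0.026
apply F[36]=+0.279 → step 37: x=-0.085, v=-0.019, θ=0.016, ω=-0.026
Max |angle| over trajectory = 0.026 rad = 1.5°.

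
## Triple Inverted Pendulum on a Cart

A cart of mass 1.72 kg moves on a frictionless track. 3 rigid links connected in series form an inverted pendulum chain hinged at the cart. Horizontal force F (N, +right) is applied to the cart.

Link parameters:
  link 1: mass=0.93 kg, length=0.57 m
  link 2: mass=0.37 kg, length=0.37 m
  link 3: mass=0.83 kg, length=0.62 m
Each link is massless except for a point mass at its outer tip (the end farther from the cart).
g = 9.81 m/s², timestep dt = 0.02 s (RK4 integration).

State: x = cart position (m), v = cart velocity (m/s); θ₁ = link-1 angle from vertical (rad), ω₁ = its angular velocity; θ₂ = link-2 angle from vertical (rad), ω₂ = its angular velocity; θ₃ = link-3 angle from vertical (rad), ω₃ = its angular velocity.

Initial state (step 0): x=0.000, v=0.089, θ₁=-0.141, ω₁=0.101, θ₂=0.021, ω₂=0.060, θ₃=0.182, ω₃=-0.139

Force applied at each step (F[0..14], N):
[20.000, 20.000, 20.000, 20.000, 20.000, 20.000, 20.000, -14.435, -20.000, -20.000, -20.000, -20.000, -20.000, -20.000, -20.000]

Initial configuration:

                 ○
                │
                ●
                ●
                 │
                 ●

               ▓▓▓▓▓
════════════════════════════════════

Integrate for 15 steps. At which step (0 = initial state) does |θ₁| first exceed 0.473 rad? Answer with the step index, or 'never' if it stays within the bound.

apply F[0]=+20.000 → step 1: x=0.004, v=0.347, θ₁=-0.144, ω₁=-0.449, θ₂=0.022, ω₂=0.074, θ₃=0.180, ω₃=-0.021
apply F[1]=+20.000 → step 2: x=0.014, v=0.606, θ₁=-0.159, ω₁=-1.001, θ₂=0.024, ω₂=0.097, θ₃=0.181, ω₃=0.089
apply F[2]=+20.000 → step 3: x=0.029, v=0.864, θ₁=-0.185, ω₁=-1.557, θ₂=0.026, ω₂=0.134, θ₃=0.184, ω₃=0.184
apply F[3]=+20.000 → step 4: x=0.048, v=1.119, θ₁=-0.221, ω₁=-2.110, θ₂=0.029, ω₂=0.182, θ₃=0.188, ω₃=0.256
apply F[4]=+20.000 → step 5: x=0.073, v=1.369, θ₁=-0.269, ω₁=-2.651, θ₂=0.034, ω₂=0.227, θ₃=0.194, ω₃=0.301
apply F[5]=+20.000 → step 6: x=0.103, v=1.608, θ₁=-0.327, ω₁=-3.163, θ₂=0.038, ω₂=0.246, θ₃=0.200, ω₃=0.314
apply F[6]=+20.000 → step 7: x=0.138, v=1.830, θ₁=-0.395, ω₁=-3.631, θ₂=0.043, ω₂=0.211, θ₃=0.206, ω₃=0.297
apply F[7]=-14.435 → step 8: x=0.173, v=1.696, θ₁=-0.468, ω₁=-3.619, θ₂=0.049, ω₂=0.342, θ₃=0.213, ω₃=0.344
apply F[8]=-20.000 → step 9: x=0.205, v=1.512, θ₁=-0.539, ω₁=-3.581, θ₂=0.057, ω₂=0.542, θ₃=0.220, ω₃=0.400
apply F[9]=-20.000 → step 10: x=0.233, v=1.331, θ₁=-0.611, ω₁=-3.581, θ₂=0.070, ω₂=0.773, θ₃=0.229, ω₃=0.449
apply F[10]=-20.000 → step 11: x=0.258, v=1.152, θ₁=-0.683, ω₁=-3.612, θ₂=0.088, ω₂=1.023, θ₃=0.238, ω₃=0.489
apply F[11]=-20.000 → step 12: x=0.279, v=0.973, θ₁=-0.756, ω₁=-3.665, θ₂=0.111, ω₂=1.284, θ₃=0.248, ω₃=0.518
apply F[12]=-20.000 → step 13: x=0.297, v=0.791, θ₁=-0.830, ω₁=-3.735, θ₂=0.140, ω₂=1.548, θ₃=0.259, ω₃=0.536
apply F[13]=-20.000 → step 14: x=0.311, v=0.606, θ₁=-0.905, ω₁=-3.819, θ₂=0.173, ω₂=1.806, θ₃=0.270, ω₃=0.545
apply F[14]=-20.000 → step 15: x=0.321, v=0.418, θ₁=-0.982, ω₁=-3.914, θ₂=0.212, ω₂=2.049, θ₃=0.280, ω₃=0.548
|θ₁| = 0.539 > 0.473 first at step 9.

Answer: 9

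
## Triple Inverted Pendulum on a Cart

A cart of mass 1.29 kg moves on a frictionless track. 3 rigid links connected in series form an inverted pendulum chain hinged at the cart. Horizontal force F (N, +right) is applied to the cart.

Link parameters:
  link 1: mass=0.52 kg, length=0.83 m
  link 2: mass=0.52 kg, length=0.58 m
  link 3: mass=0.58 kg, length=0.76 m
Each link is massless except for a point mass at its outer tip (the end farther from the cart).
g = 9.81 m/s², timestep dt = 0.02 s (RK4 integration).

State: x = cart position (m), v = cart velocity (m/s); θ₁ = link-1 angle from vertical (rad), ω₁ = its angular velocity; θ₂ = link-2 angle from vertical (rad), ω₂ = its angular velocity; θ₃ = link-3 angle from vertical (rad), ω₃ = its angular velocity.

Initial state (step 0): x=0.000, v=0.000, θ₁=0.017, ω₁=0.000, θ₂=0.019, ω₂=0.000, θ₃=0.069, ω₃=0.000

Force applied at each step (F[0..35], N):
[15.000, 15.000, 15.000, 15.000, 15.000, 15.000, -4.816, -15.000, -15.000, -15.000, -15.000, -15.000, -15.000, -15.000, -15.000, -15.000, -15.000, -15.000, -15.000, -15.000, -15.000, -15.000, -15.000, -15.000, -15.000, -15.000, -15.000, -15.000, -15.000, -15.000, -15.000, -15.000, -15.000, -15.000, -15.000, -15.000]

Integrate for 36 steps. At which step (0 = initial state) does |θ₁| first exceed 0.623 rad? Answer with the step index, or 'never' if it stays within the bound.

Answer: never

Derivation:
apply F[0]=+15.000 → step 1: x=0.002, v=0.229, θ₁=0.014, ω₁=-0.273, θ₂=0.019, ω₂=-0.016, θ₃=0.069, ω₃=0.028
apply F[1]=+15.000 → step 2: x=0.009, v=0.458, θ₁=0.006, ω₁=-0.551, θ₂=0.018, ω₂=-0.027, θ₃=0.070, ω₃=0.055
apply F[2]=+15.000 → step 3: x=0.021, v=0.691, θ₁=-0.008, ω₁=-0.841, θ₂=0.018, ω₂=-0.027, θ₃=0.071, ω₃=0.083
apply F[3]=+15.000 → step 4: x=0.037, v=0.927, θ₁=-0.028, ω₁=-1.145, θ₂=0.017, ω₂=-0.013, θ₃=0.073, ω₃=0.109
apply F[4]=+15.000 → step 5: x=0.058, v=1.168, θ₁=-0.054, ω₁=-1.466, θ₂=0.017, ω₂=0.018, θ₃=0.076, ω₃=0.134
apply F[5]=+15.000 → step 6: x=0.084, v=1.412, θ₁=-0.086, ω₁=-1.805, θ₂=0.018, ω₂=0.064, θ₃=0.079, ω₃=0.156
apply F[6]=-4.816 → step 7: x=0.111, v=1.356, θ₁=-0.123, ω₁=-1.806, θ₂=0.020, ω₂=0.142, θ₃=0.082, ω₃=0.180
apply F[7]=-15.000 → step 8: x=0.136, v=1.152, θ₁=-0.157, ω₁=-1.662, θ₂=0.024, ω₂=0.264, θ₃=0.086, ω₃=0.207
apply F[8]=-15.000 → step 9: x=0.157, v=0.956, θ₁=-0.189, ω₁=-1.554, θ₂=0.031, ω₂=0.425, θ₃=0.090, ω₃=0.235
apply F[9]=-15.000 → step 10: x=0.175, v=0.766, θ₁=-0.219, ω₁=-1.477, θ₂=0.041, ω₂=0.624, θ₃=0.095, ω₃=0.261
apply F[10]=-15.000 → step 11: x=0.188, v=0.582, θ₁=-0.249, ω₁=-1.428, θ₂=0.056, ω₂=0.858, θ₃=0.101, ω₃=0.283
apply F[11]=-15.000 → step 12: x=0.198, v=0.402, θ₁=-0.277, ω₁=-1.401, θ₂=0.076, ω₂=1.125, θ₃=0.107, ω₃=0.298
apply F[12]=-15.000 → step 13: x=0.204, v=0.223, θ₁=-0.305, ω₁=-1.389, θ₂=0.101, ω₂=1.419, θ₃=0.113, ω₃=0.307
apply F[13]=-15.000 → step 14: x=0.207, v=0.046, θ₁=-0.332, ω₁=-1.385, θ₂=0.133, ω₂=1.734, θ₃=0.119, ω₃=0.306
apply F[14]=-15.000 → step 15: x=0.206, v=-0.133, θ₁=-0.360, ω₁=-1.381, θ₂=0.171, ω₂=2.064, θ₃=0.125, ω₃=0.298
apply F[15]=-15.000 → step 16: x=0.201, v=-0.313, θ₁=-0.388, ω₁=-1.371, θ₂=0.216, ω₂=2.402, θ₃=0.131, ω₃=0.285
apply F[16]=-15.000 → step 17: x=0.193, v=-0.496, θ₁=-0.415, ω₁=-1.346, θ₂=0.267, ω₂=2.740, θ₃=0.136, ω₃=0.268
apply F[17]=-15.000 → step 18: x=0.182, v=-0.681, θ₁=-0.441, ω₁=-1.303, θ₂=0.325, ω₂=3.074, θ₃=0.142, ω₃=0.253
apply F[18]=-15.000 → step 19: x=0.166, v=-0.868, θ₁=-0.467, ω₁=-1.235, θ₂=0.390, ω₂=3.402, θ₃=0.146, ω₃=0.243
apply F[19]=-15.000 → step 20: x=0.147, v=-1.057, θ₁=-0.491, ω₁=-1.142, θ₂=0.461, ω₂=3.722, θ₃=0.151, ω₃=0.243
apply F[20]=-15.000 → step 21: x=0.124, v=-1.246, θ₁=-0.512, ω₁=-1.020, θ₂=0.539, ω₂=4.038, θ₃=0.156, ω₃=0.259
apply F[21]=-15.000 → step 22: x=0.097, v=-1.434, θ₁=-0.531, ω₁=-0.868, θ₂=0.623, ω₂=4.351, θ₃=0.162, ω₃=0.296
apply F[22]=-15.000 → step 23: x=0.067, v=-1.621, θ₁=-0.547, ω₁=-0.684, θ₂=0.713, ω₂=4.665, θ₃=0.168, ω₃=0.359
apply F[23]=-15.000 → step 24: x=0.032, v=-1.806, θ₁=-0.558, ω₁=-0.466, θ₂=0.809, ω₂=4.984, θ₃=0.176, ω₃=0.455
apply F[24]=-15.000 → step 25: x=-0.006, v=-1.988, θ₁=-0.565, ω₁=-0.213, θ₂=0.912, ω₂=5.313, θ₃=0.187, ω₃=0.590
apply F[25]=-15.000 → step 26: x=-0.047, v=-2.166, θ₁=-0.567, ω₁=0.079, θ₂=1.022, ω₂=5.656, θ₃=0.200, ω₃=0.771
apply F[26]=-15.000 → step 27: x=-0.092, v=-2.339, θ₁=-0.562, ω₁=0.411, θ₂=1.139, ω₂=6.015, θ₃=0.218, ω₃=1.008
apply F[27]=-15.000 → step 28: x=-0.141, v=-2.507, θ₁=-0.550, ω₁=0.787, θ₂=1.263, ω₂=6.392, θ₃=0.241, ω₃=1.310
apply F[28]=-15.000 → step 29: x=-0.193, v=-2.671, θ₁=-0.530, ω₁=1.208, θ₂=1.394, ω₂=6.788, θ₃=0.271, ω₃=1.685
apply F[29]=-15.000 → step 30: x=-0.248, v=-2.831, θ₁=-0.501, ω₁=1.674, θ₂=1.534, ω₂=7.197, θ₃=0.309, ω₃=2.142
apply F[30]=-15.000 → step 31: x=-0.306, v=-2.989, θ₁=-0.463, ω₁=2.186, θ₂=1.682, ω₂=7.610, θ₃=0.357, ω₃=2.688
apply F[31]=-15.000 → step 32: x=-0.367, v=-3.147, θ₁=-0.413, ω₁=2.739, θ₂=1.838, ω₂=8.007, θ₃=0.417, ω₃=3.325
apply F[32]=-15.000 → step 33: x=-0.432, v=-3.310, θ₁=-0.353, ω₁=3.324, θ₂=2.002, ω₂=8.356, θ₃=0.491, ω₃=4.043
apply F[33]=-15.000 → step 34: x=-0.500, v=-3.485, θ₁=-0.280, ω₁=3.927, θ₂=2.172, ω₂=8.606, θ₃=0.579, ω₃=4.818
apply F[34]=-15.000 → step 35: x=-0.571, v=-3.678, θ₁=-0.196, ω₁=4.527, θ₂=2.345, ω₂=8.692, θ₃=0.683, ω₃=5.600
apply F[35]=-15.000 → step 36: x=-0.647, v=-3.892, θ₁=-0.100, ω₁=5.097, θ₂=2.518, ω₂=8.539, θ₃=0.803, ω₃=6.312
max |θ₁| = 0.567 ≤ 0.623 over all 37 states.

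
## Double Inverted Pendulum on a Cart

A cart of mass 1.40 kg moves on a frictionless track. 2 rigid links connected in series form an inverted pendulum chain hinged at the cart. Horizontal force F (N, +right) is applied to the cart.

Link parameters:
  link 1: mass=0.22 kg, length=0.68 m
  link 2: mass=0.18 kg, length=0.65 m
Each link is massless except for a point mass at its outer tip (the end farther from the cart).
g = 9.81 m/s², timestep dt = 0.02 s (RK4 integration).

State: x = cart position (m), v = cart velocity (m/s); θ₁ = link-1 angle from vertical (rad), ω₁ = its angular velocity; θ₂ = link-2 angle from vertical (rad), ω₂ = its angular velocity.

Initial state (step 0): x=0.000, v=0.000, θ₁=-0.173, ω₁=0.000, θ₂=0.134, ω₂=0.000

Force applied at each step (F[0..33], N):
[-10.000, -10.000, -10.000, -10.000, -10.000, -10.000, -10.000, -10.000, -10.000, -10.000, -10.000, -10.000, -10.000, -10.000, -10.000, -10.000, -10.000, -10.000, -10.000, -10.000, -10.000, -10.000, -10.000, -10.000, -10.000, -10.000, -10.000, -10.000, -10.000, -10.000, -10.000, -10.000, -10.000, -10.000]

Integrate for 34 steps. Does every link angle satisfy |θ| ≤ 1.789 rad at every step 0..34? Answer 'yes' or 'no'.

Answer: yes

Derivation:
apply F[0]=-10.000 → step 1: x=-0.001, v=-0.133, θ₁=-0.172, ω₁=0.073, θ₂=0.136, ω₂=0.170
apply F[1]=-10.000 → step 2: x=-0.005, v=-0.266, θ₁=-0.170, ω₁=0.147, θ₂=0.141, ω₂=0.341
apply F[2]=-10.000 → step 3: x=-0.012, v=-0.399, θ₁=-0.166, ω₁=0.223, θ₂=0.149, ω₂=0.512
apply F[3]=-10.000 → step 4: x=-0.021, v=-0.533, θ₁=-0.161, ω₁=0.300, θ₂=0.161, ω₂=0.684
apply F[4]=-10.000 → step 5: x=-0.033, v=-0.667, θ₁=-0.154, ω₁=0.380, θ₂=0.177, ω₂=0.858
apply F[5]=-10.000 → step 6: x=-0.048, v=-0.802, θ₁=-0.146, ω₁=0.465, θ₂=0.196, ω₂=1.033
apply F[6]=-10.000 → step 7: x=-0.065, v=-0.937, θ₁=-0.136, ω₁=0.554, θ₂=0.218, ω₂=1.210
apply F[7]=-10.000 → step 8: x=-0.085, v=-1.074, θ₁=-0.124, ω₁=0.649, θ₂=0.244, ω₂=1.387
apply F[8]=-10.000 → step 9: x=-0.108, v=-1.211, θ₁=-0.110, ω₁=0.751, θ₂=0.274, ω₂=1.565
apply F[9]=-10.000 → step 10: x=-0.134, v=-1.349, θ₁=-0.094, ω₁=0.862, θ₂=0.307, ω₂=1.742
apply F[10]=-10.000 → step 11: x=-0.162, v=-1.488, θ₁=-0.075, ω₁=0.984, θ₂=0.343, ω₂=1.917
apply F[11]=-10.000 → step 12: x=-0.193, v=-1.628, θ₁=-0.054, ω₁=1.118, θ₂=0.383, ω₂=2.088
apply F[12]=-10.000 → step 13: x=-0.227, v=-1.769, θ₁=-0.030, ω₁=1.267, θ₂=0.427, ω₂=2.254
apply F[13]=-10.000 → step 14: x=-0.264, v=-1.911, θ₁=-0.003, ω₁=1.432, θ₂=0.473, ω₂=2.411
apply F[14]=-10.000 → step 15: x=-0.304, v=-2.055, θ₁=0.027, ω₁=1.615, θ₂=0.523, ω₂=2.556
apply F[15]=-10.000 → step 16: x=-0.346, v=-2.199, θ₁=0.061, ω₁=1.819, θ₂=0.575, ω₂=2.686
apply F[16]=-10.000 → step 17: x=-0.392, v=-2.343, θ₁=0.100, ω₁=2.045, θ₂=0.630, ω₂=2.796
apply F[17]=-10.000 → step 18: x=-0.440, v=-2.488, θ₁=0.143, ω₁=2.296, θ₂=0.687, ω₂=2.882
apply F[18]=-10.000 → step 19: x=-0.491, v=-2.633, θ₁=0.192, ω₁=2.571, θ₂=0.745, ω₂=2.937
apply F[19]=-10.000 → step 20: x=-0.545, v=-2.776, θ₁=0.246, ω₁=2.872, θ₂=0.804, ω₂=2.957
apply F[20]=-10.000 → step 21: x=-0.602, v=-2.918, θ₁=0.307, ω₁=3.199, θ₂=0.863, ω₂=2.935
apply F[21]=-10.000 → step 22: x=-0.662, v=-3.056, θ₁=0.374, ω₁=3.550, θ₂=0.922, ω₂=2.866
apply F[22]=-10.000 → step 23: x=-0.725, v=-3.190, θ₁=0.449, ω₁=3.925, θ₂=0.978, ω₂=2.744
apply F[23]=-10.000 → step 24: x=-0.790, v=-3.315, θ₁=0.532, ω₁=4.319, θ₂=1.031, ω₂=2.568
apply F[24]=-10.000 → step 25: x=-0.857, v=-3.430, θ₁=0.622, ω₁=4.730, θ₂=1.080, ω₂=2.340
apply F[25]=-10.000 → step 26: x=-0.927, v=-3.532, θ₁=0.721, ω₁=5.150, θ₂=1.124, ω₂=2.067
apply F[26]=-10.000 → step 27: x=-0.998, v=-3.615, θ₁=0.828, ω₁=5.571, θ₂=1.163, ω₂=1.767
apply F[27]=-10.000 → step 28: x=-1.071, v=-3.677, θ₁=0.944, ω₁=5.980, θ₂=1.195, ω₂=1.471
apply F[28]=-10.000 → step 29: x=-1.145, v=-3.713, θ₁=1.067, ω₁=6.361, θ₂=1.222, ω₂=1.224
apply F[29]=-10.000 → step 30: x=-1.220, v=-3.724, θ₁=1.198, ω₁=6.691, θ₂=1.245, ω₂=1.081
apply F[30]=-10.000 → step 31: x=-1.294, v=-3.712, θ₁=1.334, ω₁=6.953, θ₂=1.266, ω₂=1.098
apply F[31]=-10.000 → step 32: x=-1.368, v=-3.682, θ₁=1.475, ω₁=7.136, θ₂=1.290, ω₂=1.316
apply F[32]=-10.000 → step 33: x=-1.441, v=-3.642, θ₁=1.619, ω₁=7.238, θ₂=1.320, ω₂=1.748
apply F[33]=-10.000 → step 34: x=-1.514, v=-3.599, θ₁=1.764, ω₁=7.264, θ₂=1.361, ω₂=2.381
Max |angle| over trajectory = 1.764 rad; bound = 1.789 → within bound.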